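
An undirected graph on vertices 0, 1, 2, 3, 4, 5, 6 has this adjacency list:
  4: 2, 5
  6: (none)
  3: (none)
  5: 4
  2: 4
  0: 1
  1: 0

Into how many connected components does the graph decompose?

From 0: component {0, 1}.
From 2: component {2, 4, 5}.
From 3: component {3}.
From 6: component {6}.
That's 4 components.

4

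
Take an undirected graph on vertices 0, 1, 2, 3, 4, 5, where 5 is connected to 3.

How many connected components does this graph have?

5

From 0: component {0}.
From 1: component {1}.
From 2: component {2}.
From 3: component {3, 5}.
From 4: component {4}.
That's 5 components.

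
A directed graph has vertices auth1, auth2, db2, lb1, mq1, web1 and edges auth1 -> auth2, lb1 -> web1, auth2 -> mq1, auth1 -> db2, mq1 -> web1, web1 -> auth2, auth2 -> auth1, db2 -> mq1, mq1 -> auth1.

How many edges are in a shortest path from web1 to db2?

3

Distance 0: web1.
Distance 1: auth2.
Distance 2: auth1, mq1.
Distance 3: db2 — contains db2.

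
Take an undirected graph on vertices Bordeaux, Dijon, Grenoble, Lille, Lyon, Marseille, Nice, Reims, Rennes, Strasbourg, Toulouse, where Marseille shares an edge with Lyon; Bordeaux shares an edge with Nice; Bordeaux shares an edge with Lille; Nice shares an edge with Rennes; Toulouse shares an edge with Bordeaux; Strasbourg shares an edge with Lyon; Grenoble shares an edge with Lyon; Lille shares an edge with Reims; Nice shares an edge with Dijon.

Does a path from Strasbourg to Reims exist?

No

Explore from Strasbourg.
Distance 1: reach Lyon.
Distance 2: reach Grenoble, Marseille.
The search is exhausted without reaching Reims; it lies in a different component.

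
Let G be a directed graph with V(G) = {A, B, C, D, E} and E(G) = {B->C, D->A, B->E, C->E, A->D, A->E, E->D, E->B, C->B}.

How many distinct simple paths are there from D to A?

D→A

1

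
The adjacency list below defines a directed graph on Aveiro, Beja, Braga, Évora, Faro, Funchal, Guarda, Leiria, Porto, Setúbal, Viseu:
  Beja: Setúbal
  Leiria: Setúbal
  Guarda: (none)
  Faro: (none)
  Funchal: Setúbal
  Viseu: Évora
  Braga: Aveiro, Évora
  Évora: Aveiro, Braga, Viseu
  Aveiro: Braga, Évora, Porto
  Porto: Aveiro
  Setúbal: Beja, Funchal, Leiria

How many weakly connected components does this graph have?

From Aveiro: component {Aveiro, Braga, Évora, Porto, Viseu}.
From Beja: component {Beja, Funchal, Leiria, Setúbal}.
From Faro: component {Faro}.
From Guarda: component {Guarda}.
That's 4 components.

4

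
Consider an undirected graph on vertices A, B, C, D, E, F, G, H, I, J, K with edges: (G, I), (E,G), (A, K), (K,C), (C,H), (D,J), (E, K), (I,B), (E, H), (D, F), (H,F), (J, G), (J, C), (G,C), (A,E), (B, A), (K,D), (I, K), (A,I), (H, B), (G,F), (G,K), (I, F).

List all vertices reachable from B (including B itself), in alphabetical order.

Start at B.
Its neighbours: A, H, I.
Then their neighbours: C, E, F, G, K.
Then next layer: D, J.
Every vertex is now reached.

A, B, C, D, E, F, G, H, I, J, K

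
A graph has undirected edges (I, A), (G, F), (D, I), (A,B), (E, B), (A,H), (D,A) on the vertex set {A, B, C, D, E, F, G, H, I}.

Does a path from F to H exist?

Explore from F.
Distance 1: reach G.
The search is exhausted without reaching H; it lies in a different component.

No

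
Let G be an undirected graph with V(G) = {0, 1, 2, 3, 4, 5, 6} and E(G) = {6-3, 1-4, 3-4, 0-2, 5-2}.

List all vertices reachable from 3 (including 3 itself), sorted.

1, 3, 4, 6

Start at 3.
Its neighbours: 4, 6.
Then their neighbours: 1.
Nothing further is reachable.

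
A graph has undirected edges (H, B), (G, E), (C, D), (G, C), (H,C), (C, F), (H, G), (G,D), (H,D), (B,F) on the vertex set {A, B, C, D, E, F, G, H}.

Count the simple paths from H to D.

H–B–F–C–D
H–B–F–C–G–D
H–C–D
H–C–G–D
H–D
H–G–C–D
H–G–D

7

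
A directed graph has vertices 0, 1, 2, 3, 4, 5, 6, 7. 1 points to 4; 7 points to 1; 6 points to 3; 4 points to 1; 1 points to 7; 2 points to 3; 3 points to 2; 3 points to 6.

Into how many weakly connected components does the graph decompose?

4

From 0: component {0}.
From 1: component {1, 4, 7}.
From 2: component {2, 3, 6}.
From 5: component {5}.
That's 4 components.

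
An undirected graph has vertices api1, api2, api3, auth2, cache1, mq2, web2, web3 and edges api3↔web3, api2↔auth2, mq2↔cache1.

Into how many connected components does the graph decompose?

From api1: component {api1}.
From api2: component {api2, auth2}.
From api3: component {api3, web3}.
From cache1: component {cache1, mq2}.
From web2: component {web2}.
That's 5 components.

5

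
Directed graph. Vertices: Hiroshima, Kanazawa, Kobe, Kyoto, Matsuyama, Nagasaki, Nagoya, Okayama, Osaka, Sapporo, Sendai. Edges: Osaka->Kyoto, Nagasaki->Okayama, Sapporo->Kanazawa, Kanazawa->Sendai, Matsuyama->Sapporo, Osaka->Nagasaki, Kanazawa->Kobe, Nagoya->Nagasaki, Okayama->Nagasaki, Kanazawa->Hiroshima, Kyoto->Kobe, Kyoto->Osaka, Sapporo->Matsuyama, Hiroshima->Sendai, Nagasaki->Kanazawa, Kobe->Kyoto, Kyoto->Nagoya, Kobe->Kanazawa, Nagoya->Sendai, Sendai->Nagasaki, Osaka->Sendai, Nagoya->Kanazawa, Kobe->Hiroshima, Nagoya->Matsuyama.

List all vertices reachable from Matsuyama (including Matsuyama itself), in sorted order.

Start at Matsuyama.
Its neighbours: Sapporo.
Then their neighbours: Kanazawa.
Then next layer: Hiroshima, Kobe, Sendai.
Then next layer: Kyoto, Nagasaki.
Then next layer: Nagoya, Okayama, Osaka.
Every vertex is now reached.

Hiroshima, Kanazawa, Kobe, Kyoto, Matsuyama, Nagasaki, Nagoya, Okayama, Osaka, Sapporo, Sendai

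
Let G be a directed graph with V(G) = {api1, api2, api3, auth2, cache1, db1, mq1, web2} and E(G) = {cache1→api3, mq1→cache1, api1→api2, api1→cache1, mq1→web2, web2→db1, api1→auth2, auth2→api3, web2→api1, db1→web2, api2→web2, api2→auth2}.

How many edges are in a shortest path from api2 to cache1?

Distance 0: api2.
Distance 1: auth2, web2.
Distance 2: api1, api3, db1.
Distance 3: cache1 — contains cache1.

3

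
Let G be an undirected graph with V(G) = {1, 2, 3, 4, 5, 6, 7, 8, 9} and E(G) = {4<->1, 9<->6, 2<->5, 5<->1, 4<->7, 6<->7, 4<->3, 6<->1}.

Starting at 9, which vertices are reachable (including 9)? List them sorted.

1, 2, 3, 4, 5, 6, 7, 9

Start at 9.
Its neighbours: 6.
Then their neighbours: 1, 7.
Then next layer: 4, 5.
Then next layer: 2, 3.
Nothing further is reachable.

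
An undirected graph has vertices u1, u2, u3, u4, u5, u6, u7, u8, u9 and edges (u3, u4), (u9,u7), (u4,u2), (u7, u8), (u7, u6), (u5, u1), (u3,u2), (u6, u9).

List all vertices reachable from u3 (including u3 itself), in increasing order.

Start at u3.
Its neighbours: u2, u4.
Nothing further is reachable.

u2, u3, u4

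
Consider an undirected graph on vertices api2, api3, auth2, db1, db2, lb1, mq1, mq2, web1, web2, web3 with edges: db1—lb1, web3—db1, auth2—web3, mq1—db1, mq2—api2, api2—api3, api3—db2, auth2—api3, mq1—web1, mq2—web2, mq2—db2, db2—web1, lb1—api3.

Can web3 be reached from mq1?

Yes

Explore from mq1.
Distance 1: reach db1, web1.
Distance 2: reach db2, lb1, web3.
Found web3.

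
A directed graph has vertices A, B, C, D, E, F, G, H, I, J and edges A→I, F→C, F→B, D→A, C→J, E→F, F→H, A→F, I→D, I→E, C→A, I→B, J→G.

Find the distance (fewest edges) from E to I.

4

Distance 0: E.
Distance 1: F.
Distance 2: B, C, H.
Distance 3: A, J.
Distance 4: G, I — contains I.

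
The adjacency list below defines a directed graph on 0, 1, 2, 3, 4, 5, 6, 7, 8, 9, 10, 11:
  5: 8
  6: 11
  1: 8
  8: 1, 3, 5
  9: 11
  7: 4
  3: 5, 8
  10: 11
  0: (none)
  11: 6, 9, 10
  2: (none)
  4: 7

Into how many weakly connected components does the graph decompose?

5

From 0: component {0}.
From 1: component {1, 3, 5, 8}.
From 2: component {2}.
From 4: component {4, 7}.
From 6: component {6, 9, 10, 11}.
That's 5 components.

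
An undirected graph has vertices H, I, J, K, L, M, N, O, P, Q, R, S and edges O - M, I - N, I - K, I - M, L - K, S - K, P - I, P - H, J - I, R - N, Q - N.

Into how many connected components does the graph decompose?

1

From H: component {H, I, J, K, L, M, N, O, P, Q, R, S}.
That's 1 component.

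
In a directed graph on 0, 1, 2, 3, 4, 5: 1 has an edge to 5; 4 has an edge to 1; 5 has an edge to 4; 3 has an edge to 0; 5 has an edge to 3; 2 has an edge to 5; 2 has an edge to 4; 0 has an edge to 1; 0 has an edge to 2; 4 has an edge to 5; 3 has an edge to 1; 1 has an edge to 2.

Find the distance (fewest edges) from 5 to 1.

Distance 0: 5.
Distance 1: 3, 4.
Distance 2: 0, 1 — contains 1.

2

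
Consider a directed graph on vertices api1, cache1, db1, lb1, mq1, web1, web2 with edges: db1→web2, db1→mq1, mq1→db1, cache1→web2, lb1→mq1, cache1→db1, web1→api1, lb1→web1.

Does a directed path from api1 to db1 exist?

No

api1 has no outgoing edges, so nothing is reachable from it.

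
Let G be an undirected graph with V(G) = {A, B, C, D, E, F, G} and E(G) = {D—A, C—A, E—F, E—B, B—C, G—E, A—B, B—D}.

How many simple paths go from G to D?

3

G–E–B–A–D
G–E–B–C–A–D
G–E–B–D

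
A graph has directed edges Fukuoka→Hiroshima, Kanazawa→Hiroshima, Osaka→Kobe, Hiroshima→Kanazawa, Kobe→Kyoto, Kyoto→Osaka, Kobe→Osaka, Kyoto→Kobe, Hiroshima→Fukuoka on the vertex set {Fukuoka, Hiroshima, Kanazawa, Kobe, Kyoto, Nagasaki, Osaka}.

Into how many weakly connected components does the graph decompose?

3

From Fukuoka: component {Fukuoka, Hiroshima, Kanazawa}.
From Kobe: component {Kobe, Kyoto, Osaka}.
From Nagasaki: component {Nagasaki}.
That's 3 components.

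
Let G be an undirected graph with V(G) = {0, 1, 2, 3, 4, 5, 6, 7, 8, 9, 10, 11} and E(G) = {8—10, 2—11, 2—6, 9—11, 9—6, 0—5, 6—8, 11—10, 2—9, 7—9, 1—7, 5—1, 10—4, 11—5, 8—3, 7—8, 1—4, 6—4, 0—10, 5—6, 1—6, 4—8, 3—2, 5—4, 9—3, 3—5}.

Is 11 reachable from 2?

Yes

Explore from 2.
Distance 1: reach 3, 6, 9, 11.
Found 11.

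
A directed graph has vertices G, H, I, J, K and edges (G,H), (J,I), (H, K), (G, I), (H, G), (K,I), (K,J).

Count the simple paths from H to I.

H→G→I
H→K→I
H→K→J→I

3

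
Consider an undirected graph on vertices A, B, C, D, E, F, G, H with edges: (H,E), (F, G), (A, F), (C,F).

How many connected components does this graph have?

4

From A: component {A, C, F, G}.
From B: component {B}.
From D: component {D}.
From E: component {E, H}.
That's 4 components.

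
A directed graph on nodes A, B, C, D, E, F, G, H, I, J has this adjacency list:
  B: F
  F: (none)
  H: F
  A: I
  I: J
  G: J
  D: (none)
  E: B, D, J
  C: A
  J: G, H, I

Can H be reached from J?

Explore from J.
Distance 1: reach G, H, I.
Found H.

Yes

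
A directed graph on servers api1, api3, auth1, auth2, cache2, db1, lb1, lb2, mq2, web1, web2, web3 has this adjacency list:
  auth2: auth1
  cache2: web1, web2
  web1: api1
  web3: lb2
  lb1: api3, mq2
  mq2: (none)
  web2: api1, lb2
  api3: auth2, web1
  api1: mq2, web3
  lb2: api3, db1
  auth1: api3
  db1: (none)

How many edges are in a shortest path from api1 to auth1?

5

Distance 0: api1.
Distance 1: mq2, web3.
Distance 2: lb2.
Distance 3: api3, db1.
Distance 4: auth2, web1.
Distance 5: auth1 — contains auth1.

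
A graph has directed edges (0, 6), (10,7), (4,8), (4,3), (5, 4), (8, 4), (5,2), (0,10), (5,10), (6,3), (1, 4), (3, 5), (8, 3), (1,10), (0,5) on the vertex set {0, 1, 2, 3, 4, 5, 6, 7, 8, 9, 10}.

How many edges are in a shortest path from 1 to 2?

Distance 0: 1.
Distance 1: 4, 10.
Distance 2: 3, 7, 8.
Distance 3: 5.
Distance 4: 2 — contains 2.

4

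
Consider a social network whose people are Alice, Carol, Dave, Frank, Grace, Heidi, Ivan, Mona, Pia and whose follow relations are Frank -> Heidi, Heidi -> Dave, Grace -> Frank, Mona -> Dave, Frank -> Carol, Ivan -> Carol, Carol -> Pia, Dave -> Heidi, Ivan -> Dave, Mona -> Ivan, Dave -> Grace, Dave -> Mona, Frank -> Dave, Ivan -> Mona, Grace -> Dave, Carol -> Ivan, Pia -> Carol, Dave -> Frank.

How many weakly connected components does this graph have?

2

From Alice: component {Alice}.
From Carol: component {Carol, Dave, Frank, Grace, Heidi, Ivan, Mona, Pia}.
That's 2 components.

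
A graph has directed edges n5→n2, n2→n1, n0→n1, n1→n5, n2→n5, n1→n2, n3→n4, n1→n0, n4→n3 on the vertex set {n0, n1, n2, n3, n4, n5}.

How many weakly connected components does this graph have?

2

From n0: component {n0, n1, n2, n5}.
From n3: component {n3, n4}.
That's 2 components.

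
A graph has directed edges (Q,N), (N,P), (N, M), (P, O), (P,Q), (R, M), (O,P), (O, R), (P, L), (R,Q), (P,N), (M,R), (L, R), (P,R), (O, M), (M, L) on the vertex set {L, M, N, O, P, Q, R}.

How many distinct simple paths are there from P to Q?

8

P→L→R→Q
P→N→M→L→R→Q
P→N→M→R→Q
P→O→M→L→R→Q
P→O→M→R→Q
P→O→R→Q
P→Q
P→R→Q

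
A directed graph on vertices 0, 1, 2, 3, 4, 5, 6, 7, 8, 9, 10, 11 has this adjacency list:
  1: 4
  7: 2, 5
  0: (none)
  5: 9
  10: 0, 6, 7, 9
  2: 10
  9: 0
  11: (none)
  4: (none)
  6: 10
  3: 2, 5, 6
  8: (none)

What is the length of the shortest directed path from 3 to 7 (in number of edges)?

3

Distance 0: 3.
Distance 1: 2, 5, 6.
Distance 2: 9, 10.
Distance 3: 0, 7 — contains 7.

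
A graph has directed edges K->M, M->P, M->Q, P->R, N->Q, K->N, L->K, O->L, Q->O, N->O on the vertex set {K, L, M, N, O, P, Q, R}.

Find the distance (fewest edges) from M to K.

4

Distance 0: M.
Distance 1: P, Q.
Distance 2: O, R.
Distance 3: L.
Distance 4: K — contains K.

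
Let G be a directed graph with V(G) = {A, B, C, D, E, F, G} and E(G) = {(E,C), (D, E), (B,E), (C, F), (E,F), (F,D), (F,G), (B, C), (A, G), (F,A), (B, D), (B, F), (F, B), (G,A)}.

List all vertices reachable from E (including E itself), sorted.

Start at E.
Its neighbours: C, F.
Then their neighbours: A, B, D, G.
Every vertex is now reached.

A, B, C, D, E, F, G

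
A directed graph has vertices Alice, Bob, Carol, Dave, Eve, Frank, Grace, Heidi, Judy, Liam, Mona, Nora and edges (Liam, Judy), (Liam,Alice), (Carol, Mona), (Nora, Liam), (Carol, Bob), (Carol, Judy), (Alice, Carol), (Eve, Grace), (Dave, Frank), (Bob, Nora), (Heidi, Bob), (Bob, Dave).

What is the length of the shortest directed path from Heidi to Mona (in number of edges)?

Distance 0: Heidi.
Distance 1: Bob.
Distance 2: Dave, Nora.
Distance 3: Frank, Liam.
Distance 4: Alice, Judy.
Distance 5: Carol.
Distance 6: Mona — contains Mona.

6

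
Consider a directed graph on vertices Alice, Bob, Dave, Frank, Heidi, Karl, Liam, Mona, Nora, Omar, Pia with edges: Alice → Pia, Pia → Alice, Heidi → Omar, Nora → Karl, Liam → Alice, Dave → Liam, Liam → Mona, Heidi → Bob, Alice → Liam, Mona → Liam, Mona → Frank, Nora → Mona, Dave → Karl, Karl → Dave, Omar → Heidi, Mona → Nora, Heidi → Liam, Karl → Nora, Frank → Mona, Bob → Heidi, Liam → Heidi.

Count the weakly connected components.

From Alice: component {Alice, Bob, Dave, Frank, Heidi, Karl, Liam, Mona, Nora, Omar, Pia}.
That's 1 component.

1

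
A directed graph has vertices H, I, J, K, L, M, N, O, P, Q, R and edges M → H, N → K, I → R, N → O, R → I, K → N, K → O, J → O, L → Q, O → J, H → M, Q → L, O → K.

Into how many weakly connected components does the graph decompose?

5

From H: component {H, M}.
From I: component {I, R}.
From J: component {J, K, N, O}.
From L: component {L, Q}.
From P: component {P}.
That's 5 components.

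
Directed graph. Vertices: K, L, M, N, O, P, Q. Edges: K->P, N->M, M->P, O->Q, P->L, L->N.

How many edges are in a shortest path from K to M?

Distance 0: K.
Distance 1: P.
Distance 2: L.
Distance 3: N.
Distance 4: M — contains M.

4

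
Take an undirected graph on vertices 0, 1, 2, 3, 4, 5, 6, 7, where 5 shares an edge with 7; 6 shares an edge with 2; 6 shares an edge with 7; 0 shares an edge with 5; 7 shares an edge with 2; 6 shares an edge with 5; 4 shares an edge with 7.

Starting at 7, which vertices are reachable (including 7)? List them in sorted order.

Start at 7.
Its neighbours: 2, 4, 5, 6.
Then their neighbours: 0.
Nothing further is reachable.

0, 2, 4, 5, 6, 7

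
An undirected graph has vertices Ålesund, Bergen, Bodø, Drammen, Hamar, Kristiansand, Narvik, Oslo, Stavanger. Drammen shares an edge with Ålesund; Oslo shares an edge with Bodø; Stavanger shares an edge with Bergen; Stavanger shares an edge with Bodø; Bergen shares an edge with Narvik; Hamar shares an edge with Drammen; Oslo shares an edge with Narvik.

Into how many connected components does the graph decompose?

From Ålesund: component {Ålesund, Drammen, Hamar}.
From Bergen: component {Bergen, Bodø, Narvik, Oslo, Stavanger}.
From Kristiansand: component {Kristiansand}.
That's 3 components.

3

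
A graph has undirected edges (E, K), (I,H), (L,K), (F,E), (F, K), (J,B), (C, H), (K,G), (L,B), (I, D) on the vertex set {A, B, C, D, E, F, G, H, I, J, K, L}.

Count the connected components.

3

From A: component {A}.
From B: component {B, E, F, G, J, K, L}.
From C: component {C, D, H, I}.
That's 3 components.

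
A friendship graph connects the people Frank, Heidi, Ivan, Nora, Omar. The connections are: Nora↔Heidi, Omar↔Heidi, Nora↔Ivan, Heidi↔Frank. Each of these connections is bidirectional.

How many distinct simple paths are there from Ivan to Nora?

Ivan–Nora

1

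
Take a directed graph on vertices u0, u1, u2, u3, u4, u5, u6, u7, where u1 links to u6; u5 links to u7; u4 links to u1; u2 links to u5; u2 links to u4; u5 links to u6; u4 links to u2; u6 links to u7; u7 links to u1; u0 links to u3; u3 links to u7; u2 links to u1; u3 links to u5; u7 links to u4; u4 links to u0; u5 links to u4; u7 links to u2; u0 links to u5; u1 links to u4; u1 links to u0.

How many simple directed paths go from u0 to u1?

u0→u3→u5→u4→u1
u0→u3→u5→u4→u2→u1
u0→u3→u5→u6→u7→u1
u0→u3→u5→u6→u7→u2→u1
u0→u3→u5→u6→u7→u2→u4→u1
u0→u3→u5→u6→u7→u4→u1
u0→u3→u5→u6→u7→u4→u2→u1
u0→u3→u5→u7→u1
... and 22 more.

30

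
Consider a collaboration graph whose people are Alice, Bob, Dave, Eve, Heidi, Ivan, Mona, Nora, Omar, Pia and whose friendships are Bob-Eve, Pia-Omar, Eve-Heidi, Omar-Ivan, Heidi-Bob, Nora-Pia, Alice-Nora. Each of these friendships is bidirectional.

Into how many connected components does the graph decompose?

From Alice: component {Alice, Ivan, Nora, Omar, Pia}.
From Bob: component {Bob, Eve, Heidi}.
From Dave: component {Dave}.
From Mona: component {Mona}.
That's 4 components.

4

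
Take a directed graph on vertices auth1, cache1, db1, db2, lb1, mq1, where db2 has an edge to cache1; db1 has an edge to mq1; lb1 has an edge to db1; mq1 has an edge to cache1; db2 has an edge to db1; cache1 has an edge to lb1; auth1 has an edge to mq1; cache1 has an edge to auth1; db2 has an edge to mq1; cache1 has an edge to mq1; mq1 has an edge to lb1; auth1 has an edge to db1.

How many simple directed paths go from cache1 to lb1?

cache1→auth1→db1→mq1→lb1
cache1→auth1→mq1→lb1
cache1→lb1
cache1→mq1→lb1

4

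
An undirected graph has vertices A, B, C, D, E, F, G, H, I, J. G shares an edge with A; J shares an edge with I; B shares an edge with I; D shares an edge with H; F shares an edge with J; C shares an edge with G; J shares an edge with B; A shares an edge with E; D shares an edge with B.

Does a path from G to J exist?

No

Explore from G.
Distance 1: reach A, C.
Distance 2: reach E.
The search is exhausted without reaching J; it lies in a different component.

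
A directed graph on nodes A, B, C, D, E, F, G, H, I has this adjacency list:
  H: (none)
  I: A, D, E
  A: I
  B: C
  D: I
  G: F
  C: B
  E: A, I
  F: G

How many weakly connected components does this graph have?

From A: component {A, D, E, I}.
From B: component {B, C}.
From F: component {F, G}.
From H: component {H}.
That's 4 components.

4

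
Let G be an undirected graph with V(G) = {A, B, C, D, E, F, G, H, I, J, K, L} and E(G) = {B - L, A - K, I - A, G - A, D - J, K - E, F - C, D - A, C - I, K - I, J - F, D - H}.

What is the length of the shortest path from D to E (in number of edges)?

3

Distance 0: D.
Distance 1: A, H, J.
Distance 2: F, G, I, K.
Distance 3: C, E — contains E.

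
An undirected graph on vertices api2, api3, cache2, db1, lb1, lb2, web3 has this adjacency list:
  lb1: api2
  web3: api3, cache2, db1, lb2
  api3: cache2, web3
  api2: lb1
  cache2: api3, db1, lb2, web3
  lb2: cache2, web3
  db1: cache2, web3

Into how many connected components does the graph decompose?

From api2: component {api2, lb1}.
From api3: component {api3, cache2, db1, lb2, web3}.
That's 2 components.

2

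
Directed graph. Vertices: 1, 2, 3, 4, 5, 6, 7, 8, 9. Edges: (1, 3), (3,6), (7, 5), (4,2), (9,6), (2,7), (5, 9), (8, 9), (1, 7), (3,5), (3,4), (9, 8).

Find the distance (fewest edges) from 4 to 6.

Distance 0: 4.
Distance 1: 2.
Distance 2: 7.
Distance 3: 5.
Distance 4: 9.
Distance 5: 6, 8 — contains 6.

5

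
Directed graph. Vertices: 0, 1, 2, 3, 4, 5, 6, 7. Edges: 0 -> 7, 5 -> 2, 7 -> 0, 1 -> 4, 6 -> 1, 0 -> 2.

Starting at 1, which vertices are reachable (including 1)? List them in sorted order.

Start at 1.
Its neighbours: 4.
Nothing further is reachable.

1, 4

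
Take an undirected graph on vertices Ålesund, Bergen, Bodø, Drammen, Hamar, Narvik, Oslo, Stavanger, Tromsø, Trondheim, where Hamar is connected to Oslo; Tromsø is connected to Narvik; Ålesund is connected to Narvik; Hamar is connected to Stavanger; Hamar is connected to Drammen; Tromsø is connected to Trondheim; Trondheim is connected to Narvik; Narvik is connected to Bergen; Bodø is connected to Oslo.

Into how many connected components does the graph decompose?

2

From Ålesund: component {Ålesund, Bergen, Narvik, Tromsø, Trondheim}.
From Bodø: component {Bodø, Drammen, Hamar, Oslo, Stavanger}.
That's 2 components.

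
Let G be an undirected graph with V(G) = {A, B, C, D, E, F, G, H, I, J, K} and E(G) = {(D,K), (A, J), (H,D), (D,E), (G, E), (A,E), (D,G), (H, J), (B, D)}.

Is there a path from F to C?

No

F has no edges, so nothing is reachable from it.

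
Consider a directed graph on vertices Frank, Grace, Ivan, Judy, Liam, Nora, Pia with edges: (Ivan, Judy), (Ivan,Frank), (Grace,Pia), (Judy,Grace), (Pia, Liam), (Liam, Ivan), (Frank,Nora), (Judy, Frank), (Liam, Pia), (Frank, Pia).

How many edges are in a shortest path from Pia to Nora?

Distance 0: Pia.
Distance 1: Liam.
Distance 2: Ivan.
Distance 3: Frank, Judy.
Distance 4: Grace, Nora — contains Nora.

4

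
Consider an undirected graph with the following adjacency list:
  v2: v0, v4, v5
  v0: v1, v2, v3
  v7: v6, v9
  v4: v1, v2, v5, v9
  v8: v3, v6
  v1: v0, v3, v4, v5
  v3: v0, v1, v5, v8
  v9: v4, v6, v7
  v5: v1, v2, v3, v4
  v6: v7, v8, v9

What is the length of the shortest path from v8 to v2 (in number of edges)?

Distance 0: v8.
Distance 1: v3, v6.
Distance 2: v0, v1, v5, v7, v9.
Distance 3: v2, v4 — contains v2.

3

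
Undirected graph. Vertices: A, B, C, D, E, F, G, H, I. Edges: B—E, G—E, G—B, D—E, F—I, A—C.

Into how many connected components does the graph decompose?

From A: component {A, C}.
From B: component {B, D, E, G}.
From F: component {F, I}.
From H: component {H}.
That's 4 components.

4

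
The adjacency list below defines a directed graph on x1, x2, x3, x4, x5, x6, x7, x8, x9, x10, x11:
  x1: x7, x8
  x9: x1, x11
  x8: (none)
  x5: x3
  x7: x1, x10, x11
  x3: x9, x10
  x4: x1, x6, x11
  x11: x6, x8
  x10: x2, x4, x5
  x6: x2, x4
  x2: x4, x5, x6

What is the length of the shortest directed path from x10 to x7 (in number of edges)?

Distance 0: x10.
Distance 1: x2, x4, x5.
Distance 2: x1, x3, x6, x11.
Distance 3: x7, x8, x9 — contains x7.

3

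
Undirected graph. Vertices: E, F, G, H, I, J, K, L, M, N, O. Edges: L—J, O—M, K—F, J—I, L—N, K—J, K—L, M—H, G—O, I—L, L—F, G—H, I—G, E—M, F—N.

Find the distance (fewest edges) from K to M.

5

Distance 0: K.
Distance 1: F, J, L.
Distance 2: I, N.
Distance 3: G.
Distance 4: H, O.
Distance 5: M — contains M.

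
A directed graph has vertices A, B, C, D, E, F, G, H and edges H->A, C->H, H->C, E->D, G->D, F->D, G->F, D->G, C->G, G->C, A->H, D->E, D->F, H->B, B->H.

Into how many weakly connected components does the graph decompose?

1

From A: component {A, B, C, D, E, F, G, H}.
That's 1 component.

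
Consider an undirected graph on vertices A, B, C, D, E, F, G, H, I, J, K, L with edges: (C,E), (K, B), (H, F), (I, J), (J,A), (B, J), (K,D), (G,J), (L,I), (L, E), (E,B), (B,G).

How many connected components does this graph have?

2

From A: component {A, B, C, D, E, G, I, J, K, L}.
From F: component {F, H}.
That's 2 components.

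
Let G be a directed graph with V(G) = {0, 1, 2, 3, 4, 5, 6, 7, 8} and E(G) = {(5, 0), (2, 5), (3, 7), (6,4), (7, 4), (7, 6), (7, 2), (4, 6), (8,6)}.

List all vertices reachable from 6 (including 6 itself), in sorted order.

4, 6

Start at 6.
Its neighbours: 4.
Nothing further is reachable.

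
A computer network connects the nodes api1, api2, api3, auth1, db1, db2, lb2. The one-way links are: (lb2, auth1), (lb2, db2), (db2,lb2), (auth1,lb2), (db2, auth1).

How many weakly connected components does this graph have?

From api1: component {api1}.
From api2: component {api2}.
From api3: component {api3}.
From auth1: component {auth1, db2, lb2}.
From db1: component {db1}.
That's 5 components.

5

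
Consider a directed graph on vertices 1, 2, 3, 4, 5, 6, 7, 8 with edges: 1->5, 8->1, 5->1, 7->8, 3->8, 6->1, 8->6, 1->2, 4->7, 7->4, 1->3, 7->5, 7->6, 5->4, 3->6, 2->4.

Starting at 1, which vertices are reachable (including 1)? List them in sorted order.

1, 2, 3, 4, 5, 6, 7, 8

Start at 1.
Its neighbours: 2, 3, 5.
Then their neighbours: 4, 6, 8.
Then next layer: 7.
Every vertex is now reached.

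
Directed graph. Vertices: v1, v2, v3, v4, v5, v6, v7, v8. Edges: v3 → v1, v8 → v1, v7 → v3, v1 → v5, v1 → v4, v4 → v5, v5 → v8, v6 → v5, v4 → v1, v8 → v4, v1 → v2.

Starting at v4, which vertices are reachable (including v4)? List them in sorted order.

Start at v4.
Its neighbours: v1, v5.
Then their neighbours: v2, v8.
Nothing further is reachable.

v1, v2, v4, v5, v8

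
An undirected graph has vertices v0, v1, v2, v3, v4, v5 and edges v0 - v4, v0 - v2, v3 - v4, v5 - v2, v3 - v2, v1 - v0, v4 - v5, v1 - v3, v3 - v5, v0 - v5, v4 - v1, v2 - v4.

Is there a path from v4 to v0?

Yes

Explore from v4.
Distance 1: reach v0, v1, v2, v3, v5.
Found v0.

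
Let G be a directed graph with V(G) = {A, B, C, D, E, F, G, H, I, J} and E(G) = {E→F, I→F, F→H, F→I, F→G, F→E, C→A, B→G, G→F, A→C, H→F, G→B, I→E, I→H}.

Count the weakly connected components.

From A: component {A, C}.
From B: component {B, E, F, G, H, I}.
From D: component {D}.
From J: component {J}.
That's 4 components.

4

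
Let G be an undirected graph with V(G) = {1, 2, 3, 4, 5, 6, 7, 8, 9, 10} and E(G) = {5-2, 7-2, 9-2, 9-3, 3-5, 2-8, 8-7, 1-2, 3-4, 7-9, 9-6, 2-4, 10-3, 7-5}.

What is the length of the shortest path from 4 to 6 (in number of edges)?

Distance 0: 4.
Distance 1: 2, 3.
Distance 2: 1, 5, 7, 8, 9, 10.
Distance 3: 6 — contains 6.

3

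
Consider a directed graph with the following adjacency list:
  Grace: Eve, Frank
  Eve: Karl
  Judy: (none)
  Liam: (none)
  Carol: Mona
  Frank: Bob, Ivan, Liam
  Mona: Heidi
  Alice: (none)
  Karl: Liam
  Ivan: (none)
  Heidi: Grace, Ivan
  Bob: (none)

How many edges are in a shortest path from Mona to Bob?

4

Distance 0: Mona.
Distance 1: Heidi.
Distance 2: Grace, Ivan.
Distance 3: Eve, Frank.
Distance 4: Bob, Karl, Liam — contains Bob.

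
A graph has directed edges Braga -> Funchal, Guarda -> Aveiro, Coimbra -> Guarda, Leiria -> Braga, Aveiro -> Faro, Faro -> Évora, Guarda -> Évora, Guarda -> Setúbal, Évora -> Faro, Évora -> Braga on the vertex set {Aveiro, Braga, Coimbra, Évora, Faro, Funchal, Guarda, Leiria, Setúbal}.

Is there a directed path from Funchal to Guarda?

Funchal has no outgoing edges, so nothing is reachable from it.

No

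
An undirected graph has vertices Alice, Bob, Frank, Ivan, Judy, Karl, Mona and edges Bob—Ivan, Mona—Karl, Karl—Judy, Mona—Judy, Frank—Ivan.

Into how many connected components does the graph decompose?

From Alice: component {Alice}.
From Bob: component {Bob, Frank, Ivan}.
From Judy: component {Judy, Karl, Mona}.
That's 3 components.

3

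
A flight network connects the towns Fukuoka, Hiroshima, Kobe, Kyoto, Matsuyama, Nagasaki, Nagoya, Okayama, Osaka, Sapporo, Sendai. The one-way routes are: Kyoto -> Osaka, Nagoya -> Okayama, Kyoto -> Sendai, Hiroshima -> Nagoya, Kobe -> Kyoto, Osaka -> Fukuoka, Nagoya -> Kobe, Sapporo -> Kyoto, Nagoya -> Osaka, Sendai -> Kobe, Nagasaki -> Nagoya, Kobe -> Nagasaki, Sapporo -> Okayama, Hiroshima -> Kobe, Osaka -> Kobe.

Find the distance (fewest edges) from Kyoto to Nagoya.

Distance 0: Kyoto.
Distance 1: Osaka, Sendai.
Distance 2: Fukuoka, Kobe.
Distance 3: Nagasaki.
Distance 4: Nagoya — contains Nagoya.

4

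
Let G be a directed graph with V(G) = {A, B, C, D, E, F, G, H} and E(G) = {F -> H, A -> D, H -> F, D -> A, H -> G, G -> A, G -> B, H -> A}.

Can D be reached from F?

Explore from F.
Distance 1: reach H.
Distance 2: reach A, G.
Distance 3: reach B, D.
Found D.

Yes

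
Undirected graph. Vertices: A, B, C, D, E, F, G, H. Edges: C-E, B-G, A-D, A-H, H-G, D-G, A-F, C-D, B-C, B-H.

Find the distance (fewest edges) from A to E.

3

Distance 0: A.
Distance 1: D, F, H.
Distance 2: B, C, G.
Distance 3: E — contains E.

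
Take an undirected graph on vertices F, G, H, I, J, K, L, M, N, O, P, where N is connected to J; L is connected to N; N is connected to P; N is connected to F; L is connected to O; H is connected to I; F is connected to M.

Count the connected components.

From F: component {F, J, L, M, N, O, P}.
From G: component {G}.
From H: component {H, I}.
From K: component {K}.
That's 4 components.

4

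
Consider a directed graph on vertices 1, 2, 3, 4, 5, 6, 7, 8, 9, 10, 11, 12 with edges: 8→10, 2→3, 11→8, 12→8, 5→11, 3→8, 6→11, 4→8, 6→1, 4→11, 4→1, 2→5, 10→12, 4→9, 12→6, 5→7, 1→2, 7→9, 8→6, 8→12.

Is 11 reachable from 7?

Explore from 7.
Distance 1: reach 9.
The search from 7 is exhausted; no directed path reaches 11.

No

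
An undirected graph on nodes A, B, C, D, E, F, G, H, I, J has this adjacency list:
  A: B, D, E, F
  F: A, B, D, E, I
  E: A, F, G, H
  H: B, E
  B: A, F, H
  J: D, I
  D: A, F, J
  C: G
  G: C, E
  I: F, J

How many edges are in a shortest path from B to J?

Distance 0: B.
Distance 1: A, F, H.
Distance 2: D, E, I.
Distance 3: G, J — contains J.

3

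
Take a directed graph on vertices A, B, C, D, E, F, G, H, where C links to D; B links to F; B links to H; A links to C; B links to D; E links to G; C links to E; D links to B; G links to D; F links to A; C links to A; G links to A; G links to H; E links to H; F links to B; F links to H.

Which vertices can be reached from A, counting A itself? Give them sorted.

Start at A.
Its neighbours: C.
Then their neighbours: D, E.
Then next layer: B, G, H.
Then next layer: F.
Every vertex is now reached.

A, B, C, D, E, F, G, H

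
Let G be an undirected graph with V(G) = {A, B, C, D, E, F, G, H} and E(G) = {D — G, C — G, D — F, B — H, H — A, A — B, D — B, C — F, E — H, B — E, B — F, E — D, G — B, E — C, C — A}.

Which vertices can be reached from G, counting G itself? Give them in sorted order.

A, B, C, D, E, F, G, H

Start at G.
Its neighbours: B, C, D.
Then their neighbours: A, E, F, H.
Every vertex is now reached.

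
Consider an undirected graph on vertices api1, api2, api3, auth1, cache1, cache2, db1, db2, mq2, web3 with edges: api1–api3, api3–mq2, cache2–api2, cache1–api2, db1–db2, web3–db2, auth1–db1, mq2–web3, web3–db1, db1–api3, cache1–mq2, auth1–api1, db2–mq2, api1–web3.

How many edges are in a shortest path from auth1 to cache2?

6

Distance 0: auth1.
Distance 1: api1, db1.
Distance 2: api3, db2, web3.
Distance 3: mq2.
Distance 4: cache1.
Distance 5: api2.
Distance 6: cache2 — contains cache2.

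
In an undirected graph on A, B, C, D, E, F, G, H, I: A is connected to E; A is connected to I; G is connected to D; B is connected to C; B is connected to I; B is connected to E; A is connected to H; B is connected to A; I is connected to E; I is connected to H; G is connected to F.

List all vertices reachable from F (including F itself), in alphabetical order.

Start at F.
Its neighbours: G.
Then their neighbours: D.
Nothing further is reachable.

D, F, G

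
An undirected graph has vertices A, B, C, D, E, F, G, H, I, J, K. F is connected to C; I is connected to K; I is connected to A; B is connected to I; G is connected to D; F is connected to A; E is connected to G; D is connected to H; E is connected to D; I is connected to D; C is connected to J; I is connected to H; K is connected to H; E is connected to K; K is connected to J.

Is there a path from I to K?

Explore from I.
Distance 1: reach A, B, D, H, K.
Found K.

Yes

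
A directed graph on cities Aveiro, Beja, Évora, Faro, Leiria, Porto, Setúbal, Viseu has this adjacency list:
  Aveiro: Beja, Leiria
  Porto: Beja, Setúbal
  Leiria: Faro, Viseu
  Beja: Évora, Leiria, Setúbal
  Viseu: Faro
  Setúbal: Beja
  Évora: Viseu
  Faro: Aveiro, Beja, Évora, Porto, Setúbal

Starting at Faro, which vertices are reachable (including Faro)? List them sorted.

Aveiro, Beja, Évora, Faro, Leiria, Porto, Setúbal, Viseu

Start at Faro.
Its neighbours: Aveiro, Beja, Évora, Porto, Setúbal.
Then their neighbours: Leiria, Viseu.
Every vertex is now reached.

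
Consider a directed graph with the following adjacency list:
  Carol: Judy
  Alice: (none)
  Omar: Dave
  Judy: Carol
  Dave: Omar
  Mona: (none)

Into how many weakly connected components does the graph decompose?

4

From Alice: component {Alice}.
From Carol: component {Carol, Judy}.
From Dave: component {Dave, Omar}.
From Mona: component {Mona}.
That's 4 components.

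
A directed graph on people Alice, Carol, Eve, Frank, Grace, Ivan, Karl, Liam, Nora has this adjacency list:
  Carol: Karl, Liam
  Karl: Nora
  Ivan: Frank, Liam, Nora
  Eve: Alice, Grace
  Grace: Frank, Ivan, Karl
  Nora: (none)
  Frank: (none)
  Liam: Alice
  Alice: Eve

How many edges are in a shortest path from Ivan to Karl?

Distance 0: Ivan.
Distance 1: Frank, Liam, Nora.
Distance 2: Alice.
Distance 3: Eve.
Distance 4: Grace.
Distance 5: Karl — contains Karl.

5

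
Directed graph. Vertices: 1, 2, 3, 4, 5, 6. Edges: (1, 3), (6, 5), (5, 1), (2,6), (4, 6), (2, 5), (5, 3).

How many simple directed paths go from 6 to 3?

2

6→5→1→3
6→5→3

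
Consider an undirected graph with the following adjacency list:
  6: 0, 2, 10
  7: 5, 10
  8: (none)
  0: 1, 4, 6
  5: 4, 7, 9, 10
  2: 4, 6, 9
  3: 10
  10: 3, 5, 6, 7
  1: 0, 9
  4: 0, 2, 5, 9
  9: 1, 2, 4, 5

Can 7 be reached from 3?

Explore from 3.
Distance 1: reach 10.
Distance 2: reach 5, 6, 7.
Found 7.

Yes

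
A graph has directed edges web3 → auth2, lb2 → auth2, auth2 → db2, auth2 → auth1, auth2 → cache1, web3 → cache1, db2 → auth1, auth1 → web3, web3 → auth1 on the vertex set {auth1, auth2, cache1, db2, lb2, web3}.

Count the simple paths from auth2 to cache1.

auth2→auth1→web3→cache1
auth2→cache1
auth2→db2→auth1→web3→cache1

3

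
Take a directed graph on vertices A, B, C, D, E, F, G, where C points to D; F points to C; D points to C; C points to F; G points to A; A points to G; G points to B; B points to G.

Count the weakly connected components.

From A: component {A, B, G}.
From C: component {C, D, F}.
From E: component {E}.
That's 3 components.

3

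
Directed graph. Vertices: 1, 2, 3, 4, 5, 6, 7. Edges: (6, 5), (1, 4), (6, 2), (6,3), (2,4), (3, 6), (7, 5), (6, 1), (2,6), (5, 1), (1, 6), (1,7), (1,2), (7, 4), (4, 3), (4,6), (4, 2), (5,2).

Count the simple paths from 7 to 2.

7→4→2
7→4→3→6→1→2
7→4→3→6→2
7→4→3→6→5→1→2
7→4→3→6→5→2
7→4→6→1→2
7→4→6→2
7→4→6→5→1→2
7→4→6→5→2
7→5→1→2
7→5→1→4→2
7→5→1→4→3→6→2
7→5→1→4→6→2
7→5→1→6→2
7→5→2

15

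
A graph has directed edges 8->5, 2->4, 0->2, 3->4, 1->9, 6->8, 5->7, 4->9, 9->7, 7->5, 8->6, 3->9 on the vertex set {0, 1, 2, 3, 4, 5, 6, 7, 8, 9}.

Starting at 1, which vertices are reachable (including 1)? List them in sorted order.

Start at 1.
Its neighbours: 9.
Then their neighbours: 7.
Then next layer: 5.
Nothing further is reachable.

1, 5, 7, 9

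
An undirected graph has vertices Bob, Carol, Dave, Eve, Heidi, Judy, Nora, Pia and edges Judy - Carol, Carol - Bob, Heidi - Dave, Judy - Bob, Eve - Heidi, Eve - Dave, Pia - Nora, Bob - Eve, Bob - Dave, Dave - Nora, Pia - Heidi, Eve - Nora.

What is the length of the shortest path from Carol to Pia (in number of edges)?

Distance 0: Carol.
Distance 1: Bob, Judy.
Distance 2: Dave, Eve.
Distance 3: Heidi, Nora.
Distance 4: Pia — contains Pia.

4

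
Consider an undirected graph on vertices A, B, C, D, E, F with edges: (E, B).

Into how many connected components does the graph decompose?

5

From A: component {A}.
From B: component {B, E}.
From C: component {C}.
From D: component {D}.
From F: component {F}.
That's 5 components.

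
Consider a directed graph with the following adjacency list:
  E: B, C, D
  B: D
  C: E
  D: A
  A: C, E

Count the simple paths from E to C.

E→B→D→A→C
E→C
E→D→A→C

3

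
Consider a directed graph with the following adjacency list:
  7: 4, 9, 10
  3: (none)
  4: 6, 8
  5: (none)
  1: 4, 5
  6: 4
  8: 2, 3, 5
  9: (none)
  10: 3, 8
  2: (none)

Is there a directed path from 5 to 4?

5 has no outgoing edges, so nothing is reachable from it.

No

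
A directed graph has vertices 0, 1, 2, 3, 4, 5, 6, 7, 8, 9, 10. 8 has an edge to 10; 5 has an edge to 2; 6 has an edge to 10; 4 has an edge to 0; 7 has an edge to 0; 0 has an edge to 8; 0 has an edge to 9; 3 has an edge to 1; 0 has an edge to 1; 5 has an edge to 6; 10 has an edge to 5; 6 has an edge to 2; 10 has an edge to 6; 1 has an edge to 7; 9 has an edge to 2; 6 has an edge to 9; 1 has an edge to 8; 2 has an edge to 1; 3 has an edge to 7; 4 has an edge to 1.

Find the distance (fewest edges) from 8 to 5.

2

Distance 0: 8.
Distance 1: 10.
Distance 2: 5, 6 — contains 5.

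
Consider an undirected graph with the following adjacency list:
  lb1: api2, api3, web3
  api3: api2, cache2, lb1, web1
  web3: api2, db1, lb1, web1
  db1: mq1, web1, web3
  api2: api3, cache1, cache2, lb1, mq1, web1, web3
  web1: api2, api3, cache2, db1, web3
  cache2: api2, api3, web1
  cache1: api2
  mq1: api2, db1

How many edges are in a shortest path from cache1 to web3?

2

Distance 0: cache1.
Distance 1: api2.
Distance 2: api3, cache2, lb1, mq1, web1, web3 — contains web3.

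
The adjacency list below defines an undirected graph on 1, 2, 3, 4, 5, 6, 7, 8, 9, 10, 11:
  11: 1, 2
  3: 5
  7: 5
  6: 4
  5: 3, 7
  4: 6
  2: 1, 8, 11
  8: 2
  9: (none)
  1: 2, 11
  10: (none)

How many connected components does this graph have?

From 1: component {1, 2, 8, 11}.
From 3: component {3, 5, 7}.
From 4: component {4, 6}.
From 9: component {9}.
From 10: component {10}.
That's 5 components.

5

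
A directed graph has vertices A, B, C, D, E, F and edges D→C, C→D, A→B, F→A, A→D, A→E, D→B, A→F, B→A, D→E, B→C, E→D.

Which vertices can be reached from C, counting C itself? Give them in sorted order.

A, B, C, D, E, F

Start at C.
Its neighbours: D.
Then their neighbours: B, E.
Then next layer: A.
Then next layer: F.
Every vertex is now reached.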